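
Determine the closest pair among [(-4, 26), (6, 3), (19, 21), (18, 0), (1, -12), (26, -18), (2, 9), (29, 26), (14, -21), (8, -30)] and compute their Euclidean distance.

Computing all pairwise distances among 10 points:

d((-4, 26), (6, 3)) = 25.0799
d((-4, 26), (19, 21)) = 23.5372
d((-4, 26), (18, 0)) = 34.0588
d((-4, 26), (1, -12)) = 38.3275
d((-4, 26), (26, -18)) = 53.2541
d((-4, 26), (2, 9)) = 18.0278
d((-4, 26), (29, 26)) = 33.0
d((-4, 26), (14, -21)) = 50.3289
d((-4, 26), (8, -30)) = 57.2713
d((6, 3), (19, 21)) = 22.2036
d((6, 3), (18, 0)) = 12.3693
d((6, 3), (1, -12)) = 15.8114
d((6, 3), (26, -18)) = 29.0
d((6, 3), (2, 9)) = 7.2111 <-- minimum
d((6, 3), (29, 26)) = 32.5269
d((6, 3), (14, -21)) = 25.2982
d((6, 3), (8, -30)) = 33.0606
d((19, 21), (18, 0)) = 21.0238
d((19, 21), (1, -12)) = 37.5899
d((19, 21), (26, -18)) = 39.6232
d((19, 21), (2, 9)) = 20.8087
d((19, 21), (29, 26)) = 11.1803
d((19, 21), (14, -21)) = 42.2966
d((19, 21), (8, -30)) = 52.1728
d((18, 0), (1, -12)) = 20.8087
d((18, 0), (26, -18)) = 19.6977
d((18, 0), (2, 9)) = 18.3576
d((18, 0), (29, 26)) = 28.2312
d((18, 0), (14, -21)) = 21.3776
d((18, 0), (8, -30)) = 31.6228
d((1, -12), (26, -18)) = 25.7099
d((1, -12), (2, 9)) = 21.0238
d((1, -12), (29, 26)) = 47.2017
d((1, -12), (14, -21)) = 15.8114
d((1, -12), (8, -30)) = 19.3132
d((26, -18), (2, 9)) = 36.1248
d((26, -18), (29, 26)) = 44.1022
d((26, -18), (14, -21)) = 12.3693
d((26, -18), (8, -30)) = 21.6333
d((2, 9), (29, 26)) = 31.9061
d((2, 9), (14, -21)) = 32.311
d((2, 9), (8, -30)) = 39.4588
d((29, 26), (14, -21)) = 49.3356
d((29, 26), (8, -30)) = 59.808
d((14, -21), (8, -30)) = 10.8167

Closest pair: (6, 3) and (2, 9) with distance 7.2111

The closest pair is (6, 3) and (2, 9) with Euclidean distance 7.2111. For 10 points, brute-force pairwise comparison is shown above. For large n, the divide-and-conquer algorithm (sort by x, recurse on halves, check the dividing strip) achieves O(n log n).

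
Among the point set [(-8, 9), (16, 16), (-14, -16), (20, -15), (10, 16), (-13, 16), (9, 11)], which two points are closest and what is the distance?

Computing all pairwise distances among 7 points:

d((-8, 9), (16, 16)) = 25.0
d((-8, 9), (-14, -16)) = 25.7099
d((-8, 9), (20, -15)) = 36.8782
d((-8, 9), (10, 16)) = 19.3132
d((-8, 9), (-13, 16)) = 8.6023
d((-8, 9), (9, 11)) = 17.1172
d((16, 16), (-14, -16)) = 43.8634
d((16, 16), (20, -15)) = 31.257
d((16, 16), (10, 16)) = 6.0
d((16, 16), (-13, 16)) = 29.0
d((16, 16), (9, 11)) = 8.6023
d((-14, -16), (20, -15)) = 34.0147
d((-14, -16), (10, 16)) = 40.0
d((-14, -16), (-13, 16)) = 32.0156
d((-14, -16), (9, 11)) = 35.4683
d((20, -15), (10, 16)) = 32.573
d((20, -15), (-13, 16)) = 45.2769
d((20, -15), (9, 11)) = 28.2312
d((10, 16), (-13, 16)) = 23.0
d((10, 16), (9, 11)) = 5.099 <-- minimum
d((-13, 16), (9, 11)) = 22.561

Closest pair: (10, 16) and (9, 11) with distance 5.099

The closest pair is (10, 16) and (9, 11) with Euclidean distance 5.099. For 7 points, brute-force pairwise comparison is shown above. For large n, the divide-and-conquer algorithm (sort by x, recurse on halves, check the dividing strip) achieves O(n log n).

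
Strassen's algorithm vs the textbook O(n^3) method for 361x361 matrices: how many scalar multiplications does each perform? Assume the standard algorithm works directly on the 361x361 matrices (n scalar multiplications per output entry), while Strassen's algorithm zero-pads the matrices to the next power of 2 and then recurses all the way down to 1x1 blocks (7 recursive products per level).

Matrix multiplication for 361x361 matrices:

Strassen's algorithm requires power-of-2 dimensions. Pad 361x361 to 512x512 (next power of 2).

Standard algorithm: 361^3 = 47045881 multiplications
Strassen's algorithm: 7^(log2(512)) = 7^9 = 40353607 multiplications
Savings: 47045881 - 40353607 = 6692274 multiplications

Standard: 47045881 multiplications (361^3). Strassen: 40353607 multiplications (7^9, after padding to 512x512). Strassen reduces 8 recursive multiplications to 7 at each level.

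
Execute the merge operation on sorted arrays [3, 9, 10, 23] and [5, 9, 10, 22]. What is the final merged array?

Merging process:

Compare 3 vs 5: take 3 from left. Merged: [3]
Compare 9 vs 5: take 5 from right. Merged: [3, 5]
Compare 9 vs 9: take 9 from left. Merged: [3, 5, 9]
Compare 10 vs 9: take 9 from right. Merged: [3, 5, 9, 9]
Compare 10 vs 10: take 10 from left. Merged: [3, 5, 9, 9, 10]
Compare 23 vs 10: take 10 from right. Merged: [3, 5, 9, 9, 10, 10]
Compare 23 vs 22: take 22 from right. Merged: [3, 5, 9, 9, 10, 10, 22]
Append remaining from left: [23]. Merged: [3, 5, 9, 9, 10, 10, 22, 23]

Final merged array: [3, 5, 9, 9, 10, 10, 22, 23]
Total comparisons: 7

The merged array is [3, 5, 9, 9, 10, 10, 22, 23], requiring 7 comparisons. The merge step runs in O(n) time where n is the total number of elements.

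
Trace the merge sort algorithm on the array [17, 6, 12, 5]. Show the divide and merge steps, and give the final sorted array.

Merge sort trace:

Split: [17, 6, 12, 5] -> [17, 6] and [12, 5]
  Split: [17, 6] -> [17] and [6]
  Merge: [17] + [6] -> [6, 17]
  Split: [12, 5] -> [12] and [5]
  Merge: [12] + [5] -> [5, 12]
Merge: [6, 17] + [5, 12] -> [5, 6, 12, 17]

Final sorted array: [5, 6, 12, 17]

The merge sort proceeds by recursively splitting the array and merging sorted halves.
After all merges, the sorted array is [5, 6, 12, 17].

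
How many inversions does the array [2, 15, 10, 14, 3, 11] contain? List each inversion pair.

Finding inversions in [2, 15, 10, 14, 3, 11]:

(1, 2): arr[1]=15 > arr[2]=10
(1, 3): arr[1]=15 > arr[3]=14
(1, 4): arr[1]=15 > arr[4]=3
(1, 5): arr[1]=15 > arr[5]=11
(2, 4): arr[2]=10 > arr[4]=3
(3, 4): arr[3]=14 > arr[4]=3
(3, 5): arr[3]=14 > arr[5]=11

Total inversions: 7

The array has 7 inversion(s): (1,2), (1,3), (1,4), (1,5), (2,4), (3,4), (3,5). Each pair (i,j) satisfies i < j and arr[i] > arr[j].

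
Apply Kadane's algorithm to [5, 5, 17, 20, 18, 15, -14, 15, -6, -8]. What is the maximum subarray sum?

Using Kadane's algorithm on [5, 5, 17, 20, 18, 15, -14, 15, -6, -8]:

Scanning through the array:
Position 1 (value 5): max_ending_here = 10, max_so_far = 10
Position 2 (value 17): max_ending_here = 27, max_so_far = 27
Position 3 (value 20): max_ending_here = 47, max_so_far = 47
Position 4 (value 18): max_ending_here = 65, max_so_far = 65
Position 5 (value 15): max_ending_here = 80, max_so_far = 80
Position 6 (value -14): max_ending_here = 66, max_so_far = 80
Position 7 (value 15): max_ending_here = 81, max_so_far = 81
Position 8 (value -6): max_ending_here = 75, max_so_far = 81
Position 9 (value -8): max_ending_here = 67, max_so_far = 81

Maximum subarray: [5, 5, 17, 20, 18, 15, -14, 15]
Maximum sum: 81

The maximum subarray is [5, 5, 17, 20, 18, 15, -14, 15] with sum 81. This subarray runs from index 0 to index 7.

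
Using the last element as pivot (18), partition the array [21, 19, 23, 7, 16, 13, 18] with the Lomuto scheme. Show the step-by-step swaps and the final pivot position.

Lomuto partition with pivot = 18:

Initial array: [21, 19, 23, 7, 16, 13, 18]

arr[0]=21 > 18: no swap
arr[1]=19 > 18: no swap
arr[2]=23 > 18: no swap
arr[3]=7 <= 18: swap with position 0, array becomes [7, 19, 23, 21, 16, 13, 18]
arr[4]=16 <= 18: swap with position 1, array becomes [7, 16, 23, 21, 19, 13, 18]
arr[5]=13 <= 18: swap with position 2, array becomes [7, 16, 13, 21, 19, 23, 18]

Place pivot at position 3: [7, 16, 13, 18, 19, 23, 21]
Pivot position: 3

After partitioning with pivot 18, the array becomes [7, 16, 13, 18, 19, 23, 21]. The pivot is placed at index 3. All elements to the left of the pivot are <= 18, and all elements to the right are > 18.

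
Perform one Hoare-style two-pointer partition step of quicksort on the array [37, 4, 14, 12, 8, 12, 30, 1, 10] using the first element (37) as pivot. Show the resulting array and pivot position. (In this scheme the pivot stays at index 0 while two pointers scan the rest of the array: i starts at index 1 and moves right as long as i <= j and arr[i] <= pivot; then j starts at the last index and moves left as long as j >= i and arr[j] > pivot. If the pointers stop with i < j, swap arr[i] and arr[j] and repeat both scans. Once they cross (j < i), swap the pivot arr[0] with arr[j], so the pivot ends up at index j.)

Hoare-style two-pointer partition with pivot = 37:

Initial array: [37, 4, 14, 12, 8, 12, 30, 1, 10]

Pointers start at i = 1, j = 8.
i ends at 9, j ends at 8: the pointers have crossed (j < i), so scanning stops.

Swap pivot arr[0] with arr[8] to place pivot at position 8: [10, 4, 14, 12, 8, 12, 30, 1, 37]
Pivot position: 8

After partitioning with pivot 37, the array becomes [10, 4, 14, 12, 8, 12, 30, 1, 37]. The pivot is placed at index 8. All elements to the left of the pivot are <= 37, and all elements to the right are > 37.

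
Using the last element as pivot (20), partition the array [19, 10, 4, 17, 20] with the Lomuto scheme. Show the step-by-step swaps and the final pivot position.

Lomuto partition with pivot = 20:

Initial array: [19, 10, 4, 17, 20]

arr[0]=19 <= 20: swap with position 0, array becomes [19, 10, 4, 17, 20]
arr[1]=10 <= 20: swap with position 1, array becomes [19, 10, 4, 17, 20]
arr[2]=4 <= 20: swap with position 2, array becomes [19, 10, 4, 17, 20]
arr[3]=17 <= 20: swap with position 3, array becomes [19, 10, 4, 17, 20]

Place pivot at position 4: [19, 10, 4, 17, 20]
Pivot position: 4

After partitioning with pivot 20, the array becomes [19, 10, 4, 17, 20]. The pivot is placed at index 4. All elements to the left of the pivot are <= 20, and all elements to the right are > 20.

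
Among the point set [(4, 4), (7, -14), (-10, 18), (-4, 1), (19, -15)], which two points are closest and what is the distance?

Computing all pairwise distances among 5 points:

d((4, 4), (7, -14)) = 18.2483
d((4, 4), (-10, 18)) = 19.799
d((4, 4), (-4, 1)) = 8.544 <-- minimum
d((4, 4), (19, -15)) = 24.2074
d((7, -14), (-10, 18)) = 36.2353
d((7, -14), (-4, 1)) = 18.6011
d((7, -14), (19, -15)) = 12.0416
d((-10, 18), (-4, 1)) = 18.0278
d((-10, 18), (19, -15)) = 43.9318
d((-4, 1), (19, -15)) = 28.0179

Closest pair: (4, 4) and (-4, 1) with distance 8.544

The closest pair is (4, 4) and (-4, 1) with Euclidean distance 8.544. For 5 points, brute-force pairwise comparison is shown above. For large n, the divide-and-conquer algorithm (sort by x, recurse on halves, check the dividing strip) achieves O(n log n).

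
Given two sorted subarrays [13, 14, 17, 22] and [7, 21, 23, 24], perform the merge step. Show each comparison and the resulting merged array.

Merging process:

Compare 13 vs 7: take 7 from right. Merged: [7]
Compare 13 vs 21: take 13 from left. Merged: [7, 13]
Compare 14 vs 21: take 14 from left. Merged: [7, 13, 14]
Compare 17 vs 21: take 17 from left. Merged: [7, 13, 14, 17]
Compare 22 vs 21: take 21 from right. Merged: [7, 13, 14, 17, 21]
Compare 22 vs 23: take 22 from left. Merged: [7, 13, 14, 17, 21, 22]
Append remaining from right: [23, 24]. Merged: [7, 13, 14, 17, 21, 22, 23, 24]

Final merged array: [7, 13, 14, 17, 21, 22, 23, 24]
Total comparisons: 6

The merged array is [7, 13, 14, 17, 21, 22, 23, 24], requiring 6 comparisons. The merge step runs in O(n) time where n is the total number of elements.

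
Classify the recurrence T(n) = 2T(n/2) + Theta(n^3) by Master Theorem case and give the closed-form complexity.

Master Theorem for T(n) = 2T(n/2) + O(n^3):

a = 2, b = 2, c = 3
log_b(a) = log_2(2) = 1.0000

Case 3: c = 3 > log_2(2) = 1.0000
T(n) = O(n^3) = O(n^3)

For T(n) = 2T(n/2) + O(n^3): log_2(2) = 1.0000. This is Case 3 of the Master Theorem (c > log_b(a), work dominated by root), giving O(n^3).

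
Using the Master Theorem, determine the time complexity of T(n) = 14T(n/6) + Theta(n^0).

Master Theorem for T(n) = 14T(n/6) + O(n^0):

a = 14, b = 6, c = 0
log_b(a) = log_6(14) = 1.4729

Case 1: c = 0 < log_6(14) = 1.4729
T(n) = O(n^(log_6 14))

For T(n) = 14T(n/6) + O(n^0): log_6(14) = 1.4729. This is Case 1 of the Master Theorem (c < log_b(a), work dominated by leaves), giving O(n^(log_6 14)).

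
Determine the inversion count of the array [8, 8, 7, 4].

Finding inversions in [8, 8, 7, 4]:

(0, 2): arr[0]=8 > arr[2]=7
(0, 3): arr[0]=8 > arr[3]=4
(1, 2): arr[1]=8 > arr[2]=7
(1, 3): arr[1]=8 > arr[3]=4
(2, 3): arr[2]=7 > arr[3]=4

Total inversions: 5

The array has 5 inversion(s): (0,2), (0,3), (1,2), (1,3), (2,3). Each pair (i,j) satisfies i < j and arr[i] > arr[j].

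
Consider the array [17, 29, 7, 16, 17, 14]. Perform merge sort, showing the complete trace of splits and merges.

Merge sort trace:

Split: [17, 29, 7, 16, 17, 14] -> [17, 29, 7] and [16, 17, 14]
  Split: [17, 29, 7] -> [17] and [29, 7]
    Split: [29, 7] -> [29] and [7]
    Merge: [29] + [7] -> [7, 29]
  Merge: [17] + [7, 29] -> [7, 17, 29]
  Split: [16, 17, 14] -> [16] and [17, 14]
    Split: [17, 14] -> [17] and [14]
    Merge: [17] + [14] -> [14, 17]
  Merge: [16] + [14, 17] -> [14, 16, 17]
Merge: [7, 17, 29] + [14, 16, 17] -> [7, 14, 16, 17, 17, 29]

Final sorted array: [7, 14, 16, 17, 17, 29]

The merge sort proceeds by recursively splitting the array and merging sorted halves.
After all merges, the sorted array is [7, 14, 16, 17, 17, 29].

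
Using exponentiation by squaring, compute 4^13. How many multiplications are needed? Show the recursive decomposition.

Computing 4^13 by squaring (build up from 4^1; each line after the first costs one multiplication):

4^1 = 4
4^2 = (4^1)^2 = 4^2 = 16
4^3 = 4 * 4^2 = 4 * 16 = 64
4^6 = (4^3)^2 = 64^2 = 4096
4^12 = (4^6)^2 = 4096^2 = 16777216
4^13 = 4 * 4^12 = 4 * 16777216 = 67108864

Result: 67108864
Multiplications needed: 5 (5 lines after 4^1)

4^13 = 67108864. Using exponentiation by squaring, this requires 5 multiplications. The key idea: if the exponent is even, square the half-power; if odd, multiply by the base once.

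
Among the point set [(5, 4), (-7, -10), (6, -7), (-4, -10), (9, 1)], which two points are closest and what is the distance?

Computing all pairwise distances among 5 points:

d((5, 4), (-7, -10)) = 18.4391
d((5, 4), (6, -7)) = 11.0454
d((5, 4), (-4, -10)) = 16.6433
d((5, 4), (9, 1)) = 5.0
d((-7, -10), (6, -7)) = 13.3417
d((-7, -10), (-4, -10)) = 3.0 <-- minimum
d((-7, -10), (9, 1)) = 19.4165
d((6, -7), (-4, -10)) = 10.4403
d((6, -7), (9, 1)) = 8.544
d((-4, -10), (9, 1)) = 17.0294

Closest pair: (-7, -10) and (-4, -10) with distance 3.0

The closest pair is (-7, -10) and (-4, -10) with Euclidean distance 3.0. For 5 points, brute-force pairwise comparison is shown above. For large n, the divide-and-conquer algorithm (sort by x, recurse on halves, check the dividing strip) achieves O(n log n).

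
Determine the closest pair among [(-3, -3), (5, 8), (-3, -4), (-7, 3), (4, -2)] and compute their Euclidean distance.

Computing all pairwise distances among 5 points:

d((-3, -3), (5, 8)) = 13.6015
d((-3, -3), (-3, -4)) = 1.0 <-- minimum
d((-3, -3), (-7, 3)) = 7.2111
d((-3, -3), (4, -2)) = 7.0711
d((5, 8), (-3, -4)) = 14.4222
d((5, 8), (-7, 3)) = 13.0
d((5, 8), (4, -2)) = 10.0499
d((-3, -4), (-7, 3)) = 8.0623
d((-3, -4), (4, -2)) = 7.2801
d((-7, 3), (4, -2)) = 12.083

Closest pair: (-3, -3) and (-3, -4) with distance 1.0

The closest pair is (-3, -3) and (-3, -4) with Euclidean distance 1.0. For 5 points, brute-force pairwise comparison is shown above. For large n, the divide-and-conquer algorithm (sort by x, recurse on halves, check the dividing strip) achieves O(n log n).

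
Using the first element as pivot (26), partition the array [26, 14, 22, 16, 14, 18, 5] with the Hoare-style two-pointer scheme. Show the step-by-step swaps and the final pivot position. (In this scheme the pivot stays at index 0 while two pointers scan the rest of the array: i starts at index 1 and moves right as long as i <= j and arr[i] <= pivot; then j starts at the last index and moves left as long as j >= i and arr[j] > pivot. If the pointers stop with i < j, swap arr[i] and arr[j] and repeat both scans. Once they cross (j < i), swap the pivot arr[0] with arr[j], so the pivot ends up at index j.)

Hoare-style two-pointer partition with pivot = 26:

Initial array: [26, 14, 22, 16, 14, 18, 5]

Pointers start at i = 1, j = 6.
i ends at 7, j ends at 6: the pointers have crossed (j < i), so scanning stops.

Swap pivot arr[0] with arr[6] to place pivot at position 6: [5, 14, 22, 16, 14, 18, 26]
Pivot position: 6

After partitioning with pivot 26, the array becomes [5, 14, 22, 16, 14, 18, 26]. The pivot is placed at index 6. All elements to the left of the pivot are <= 26, and all elements to the right are > 26.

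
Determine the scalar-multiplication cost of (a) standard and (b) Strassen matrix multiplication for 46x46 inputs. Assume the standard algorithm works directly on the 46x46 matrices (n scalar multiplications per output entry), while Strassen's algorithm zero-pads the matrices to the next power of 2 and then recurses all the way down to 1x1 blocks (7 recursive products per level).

Matrix multiplication for 46x46 matrices:

Strassen's algorithm requires power-of-2 dimensions. Pad 46x46 to 64x64 (next power of 2).

Standard algorithm: 46^3 = 97336 multiplications
Strassen's algorithm: 7^(log2(64)) = 7^6 = 117649 multiplications
Difference: 97336 - 117649 = -20313 (Strassen uses MORE here due to padding overhead — for small or just-over-power-of-2 n, padding can outweigh the per-level savings)

Standard: 97336 multiplications (46^3). Strassen: 117649 multiplications (7^6, after padding to 64x64). Strassen reduces 8 recursive multiplications to 7 at each level.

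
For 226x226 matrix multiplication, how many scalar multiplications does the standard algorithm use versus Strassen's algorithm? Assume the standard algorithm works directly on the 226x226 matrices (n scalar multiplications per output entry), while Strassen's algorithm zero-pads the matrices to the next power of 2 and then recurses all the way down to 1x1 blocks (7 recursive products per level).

Matrix multiplication for 226x226 matrices:

Strassen's algorithm requires power-of-2 dimensions. Pad 226x226 to 256x256 (next power of 2).

Standard algorithm: 226^3 = 11543176 multiplications
Strassen's algorithm: 7^(log2(256)) = 7^8 = 5764801 multiplications
Savings: 11543176 - 5764801 = 5778375 multiplications

Standard: 11543176 multiplications (226^3). Strassen: 5764801 multiplications (7^8, after padding to 256x256). Strassen reduces 8 recursive multiplications to 7 at each level.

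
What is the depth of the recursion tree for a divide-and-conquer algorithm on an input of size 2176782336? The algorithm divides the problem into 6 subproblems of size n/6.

For divide and conquer with division factor 6:

Problem sizes at each level:
Level 0: 2176782336
Level 1: 362797056
Level 2: 60466176
Level 3: 10077696
Level 4: 1679616
Level 5: 279936
Level 6: 46656
Level 7: 7776
Level 8: 1296
Level 9: 216
Level 10: 36
Level 11: 6
Level 12: 1

The root is level 0 and the size-1 base case is level 12 (the tree spans levels 0 through 12, i.e. 13 levels counting the root), so the depth is the number of divisions: log_6(2176782336) = 12

The recursion tree depth is log_6(2176782336) = 12. At each level, the problem size is divided by 6, so it takes 12 divisions to reduce to a base case of size 1. The algorithm makes 6 recursive calls at each level.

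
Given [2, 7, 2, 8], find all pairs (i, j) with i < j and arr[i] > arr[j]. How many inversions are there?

Finding inversions in [2, 7, 2, 8]:

(1, 2): arr[1]=7 > arr[2]=2

Total inversions: 1

The array has 1 inversion(s): (1,2). Each pair (i,j) satisfies i < j and arr[i] > arr[j].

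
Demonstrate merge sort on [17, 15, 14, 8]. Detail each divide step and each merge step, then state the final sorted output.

Merge sort trace:

Split: [17, 15, 14, 8] -> [17, 15] and [14, 8]
  Split: [17, 15] -> [17] and [15]
  Merge: [17] + [15] -> [15, 17]
  Split: [14, 8] -> [14] and [8]
  Merge: [14] + [8] -> [8, 14]
Merge: [15, 17] + [8, 14] -> [8, 14, 15, 17]

Final sorted array: [8, 14, 15, 17]

The merge sort proceeds by recursively splitting the array and merging sorted halves.
After all merges, the sorted array is [8, 14, 15, 17].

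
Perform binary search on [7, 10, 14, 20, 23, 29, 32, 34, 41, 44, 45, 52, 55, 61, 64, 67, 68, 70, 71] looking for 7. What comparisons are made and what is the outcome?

Binary search for 7 in [7, 10, 14, 20, 23, 29, 32, 34, 41, 44, 45, 52, 55, 61, 64, 67, 68, 70, 71]:

lo=0, hi=18, mid=9, arr[mid]=44 -> 44 > 7, search left half
lo=0, hi=8, mid=4, arr[mid]=23 -> 23 > 7, search left half
lo=0, hi=3, mid=1, arr[mid]=10 -> 10 > 7, search left half
lo=0, hi=0, mid=0, arr[mid]=7 -> Found target at index 0!

Binary search finds 7 at index 0 after 4 comparisons. The search repeatedly halves the search space by comparing with the middle element.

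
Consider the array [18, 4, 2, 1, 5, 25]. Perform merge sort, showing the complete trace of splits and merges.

Merge sort trace:

Split: [18, 4, 2, 1, 5, 25] -> [18, 4, 2] and [1, 5, 25]
  Split: [18, 4, 2] -> [18] and [4, 2]
    Split: [4, 2] -> [4] and [2]
    Merge: [4] + [2] -> [2, 4]
  Merge: [18] + [2, 4] -> [2, 4, 18]
  Split: [1, 5, 25] -> [1] and [5, 25]
    Split: [5, 25] -> [5] and [25]
    Merge: [5] + [25] -> [5, 25]
  Merge: [1] + [5, 25] -> [1, 5, 25]
Merge: [2, 4, 18] + [1, 5, 25] -> [1, 2, 4, 5, 18, 25]

Final sorted array: [1, 2, 4, 5, 18, 25]

The merge sort proceeds by recursively splitting the array and merging sorted halves.
After all merges, the sorted array is [1, 2, 4, 5, 18, 25].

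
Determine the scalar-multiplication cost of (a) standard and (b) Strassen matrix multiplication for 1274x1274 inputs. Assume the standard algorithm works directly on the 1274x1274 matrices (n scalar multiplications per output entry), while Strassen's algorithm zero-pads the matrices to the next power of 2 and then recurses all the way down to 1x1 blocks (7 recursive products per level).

Matrix multiplication for 1274x1274 matrices:

Strassen's algorithm requires power-of-2 dimensions. Pad 1274x1274 to 2048x2048 (next power of 2).

Standard algorithm: 1274^3 = 2067798824 multiplications
Strassen's algorithm: 7^(log2(2048)) = 7^11 = 1977326743 multiplications
Savings: 2067798824 - 1977326743 = 90472081 multiplications

Standard: 2067798824 multiplications (1274^3). Strassen: 1977326743 multiplications (7^11, after padding to 2048x2048). Strassen reduces 8 recursive multiplications to 7 at each level.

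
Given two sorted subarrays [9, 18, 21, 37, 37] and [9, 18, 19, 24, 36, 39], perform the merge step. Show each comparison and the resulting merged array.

Merging process:

Compare 9 vs 9: take 9 from left. Merged: [9]
Compare 18 vs 9: take 9 from right. Merged: [9, 9]
Compare 18 vs 18: take 18 from left. Merged: [9, 9, 18]
Compare 21 vs 18: take 18 from right. Merged: [9, 9, 18, 18]
Compare 21 vs 19: take 19 from right. Merged: [9, 9, 18, 18, 19]
Compare 21 vs 24: take 21 from left. Merged: [9, 9, 18, 18, 19, 21]
Compare 37 vs 24: take 24 from right. Merged: [9, 9, 18, 18, 19, 21, 24]
Compare 37 vs 36: take 36 from right. Merged: [9, 9, 18, 18, 19, 21, 24, 36]
Compare 37 vs 39: take 37 from left. Merged: [9, 9, 18, 18, 19, 21, 24, 36, 37]
Compare 37 vs 39: take 37 from left. Merged: [9, 9, 18, 18, 19, 21, 24, 36, 37, 37]
Append remaining from right: [39]. Merged: [9, 9, 18, 18, 19, 21, 24, 36, 37, 37, 39]

Final merged array: [9, 9, 18, 18, 19, 21, 24, 36, 37, 37, 39]
Total comparisons: 10

The merged array is [9, 9, 18, 18, 19, 21, 24, 36, 37, 37, 39], requiring 10 comparisons. The merge step runs in O(n) time where n is the total number of elements.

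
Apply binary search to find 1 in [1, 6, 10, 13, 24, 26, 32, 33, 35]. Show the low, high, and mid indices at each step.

Binary search for 1 in [1, 6, 10, 13, 24, 26, 32, 33, 35]:

lo=0, hi=8, mid=4, arr[mid]=24 -> 24 > 1, search left half
lo=0, hi=3, mid=1, arr[mid]=6 -> 6 > 1, search left half
lo=0, hi=0, mid=0, arr[mid]=1 -> Found target at index 0!

Binary search finds 1 at index 0 after 3 comparisons. The search repeatedly halves the search space by comparing with the middle element.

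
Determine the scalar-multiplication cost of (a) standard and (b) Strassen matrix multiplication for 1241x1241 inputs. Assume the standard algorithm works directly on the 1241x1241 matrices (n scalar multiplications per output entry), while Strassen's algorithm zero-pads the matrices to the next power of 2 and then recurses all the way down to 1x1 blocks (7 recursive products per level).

Matrix multiplication for 1241x1241 matrices:

Strassen's algorithm requires power-of-2 dimensions. Pad 1241x1241 to 2048x2048 (next power of 2).

Standard algorithm: 1241^3 = 1911240521 multiplications
Strassen's algorithm: 7^(log2(2048)) = 7^11 = 1977326743 multiplications
Difference: 1911240521 - 1977326743 = -66086222 (Strassen uses MORE here due to padding overhead — for small or just-over-power-of-2 n, padding can outweigh the per-level savings)

Standard: 1911240521 multiplications (1241^3). Strassen: 1977326743 multiplications (7^11, after padding to 2048x2048). Strassen reduces 8 recursive multiplications to 7 at each level.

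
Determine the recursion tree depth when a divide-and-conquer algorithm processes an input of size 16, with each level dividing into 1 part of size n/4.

For divide and conquer with division factor 4:

Problem sizes at each level:
Level 0: 16
Level 1: 4
Level 2: 1

The root is level 0 and the size-1 base case is level 2 (the tree spans levels 0 through 2, i.e. 3 levels counting the root), so the depth is the number of divisions: log_4(16) = 2

The recursion tree depth is log_4(16) = 2. At each level, the problem size is divided by 4, so it takes 2 divisions to reduce to a base case of size 1. The algorithm makes 1 recursive call at each level.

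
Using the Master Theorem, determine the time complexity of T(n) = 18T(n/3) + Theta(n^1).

Master Theorem for T(n) = 18T(n/3) + O(n^1):

a = 18, b = 3, c = 1
log_b(a) = log_3(18) = 2.6309

Case 1: c = 1 < log_3(18) = 2.6309
T(n) = O(n^(log_3 18))

For T(n) = 18T(n/3) + O(n^1): log_3(18) = 2.6309. This is Case 1 of the Master Theorem (c < log_b(a), work dominated by leaves), giving O(n^(log_3 18)).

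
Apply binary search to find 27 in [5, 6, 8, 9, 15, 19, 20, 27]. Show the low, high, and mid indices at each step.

Binary search for 27 in [5, 6, 8, 9, 15, 19, 20, 27]:

lo=0, hi=7, mid=3, arr[mid]=9 -> 9 < 27, search right half
lo=4, hi=7, mid=5, arr[mid]=19 -> 19 < 27, search right half
lo=6, hi=7, mid=6, arr[mid]=20 -> 20 < 27, search right half
lo=7, hi=7, mid=7, arr[mid]=27 -> Found target at index 7!

Binary search finds 27 at index 7 after 4 comparisons. The search repeatedly halves the search space by comparing with the middle element.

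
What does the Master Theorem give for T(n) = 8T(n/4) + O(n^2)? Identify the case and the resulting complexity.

Master Theorem for T(n) = 8T(n/4) + O(n^2):

a = 8, b = 4, c = 2
log_b(a) = log_4(8) = 1.5000

Case 3: c = 2 > log_4(8) = 1.5000
T(n) = O(n^2) = O(n^2)

For T(n) = 8T(n/4) + O(n^2): log_4(8) = 1.5000. This is Case 3 of the Master Theorem (c > log_b(a), work dominated by root), giving O(n^2).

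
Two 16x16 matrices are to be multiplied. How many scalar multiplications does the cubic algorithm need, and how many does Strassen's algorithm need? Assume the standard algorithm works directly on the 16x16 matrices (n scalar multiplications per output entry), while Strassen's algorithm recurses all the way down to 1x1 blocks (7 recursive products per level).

Matrix multiplication for 16x16 matrices:

Standard algorithm: 16^3 = 4096 multiplications
Strassen's algorithm: 7^(log2(16)) = 7^4 = 2401 multiplications
Savings: 4096 - 2401 = 1695 multiplications

Standard: 4096 multiplications (16^3). Strassen: 2401 multiplications (7^4). Strassen reduces 8 recursive multiplications to 7 at each level.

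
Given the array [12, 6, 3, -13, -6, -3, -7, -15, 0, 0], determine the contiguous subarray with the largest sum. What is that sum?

Using Kadane's algorithm on [12, 6, 3, -13, -6, -3, -7, -15, 0, 0]:

Scanning through the array:
Position 1 (value 6): max_ending_here = 18, max_so_far = 18
Position 2 (value 3): max_ending_here = 21, max_so_far = 21
Position 3 (value -13): max_ending_here = 8, max_so_far = 21
Position 4 (value -6): max_ending_here = 2, max_so_far = 21
Position 5 (value -3): max_ending_here = -1, max_so_far = 21
Position 6 (value -7): max_ending_here = -7, max_so_far = 21
Position 7 (value -15): max_ending_here = -15, max_so_far = 21
Position 8 (value 0): max_ending_here = 0, max_so_far = 21
Position 9 (value 0): max_ending_here = 0, max_so_far = 21

Maximum subarray: [12, 6, 3]
Maximum sum: 21

The maximum subarray is [12, 6, 3] with sum 21. This subarray runs from index 0 to index 2.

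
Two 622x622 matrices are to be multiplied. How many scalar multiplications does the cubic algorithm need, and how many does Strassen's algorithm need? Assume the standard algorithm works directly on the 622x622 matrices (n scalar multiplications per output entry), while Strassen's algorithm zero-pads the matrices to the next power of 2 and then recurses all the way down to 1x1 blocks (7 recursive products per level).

Matrix multiplication for 622x622 matrices:

Strassen's algorithm requires power-of-2 dimensions. Pad 622x622 to 1024x1024 (next power of 2).

Standard algorithm: 622^3 = 240641848 multiplications
Strassen's algorithm: 7^(log2(1024)) = 7^10 = 282475249 multiplications
Difference: 240641848 - 282475249 = -41833401 (Strassen uses MORE here due to padding overhead — for small or just-over-power-of-2 n, padding can outweigh the per-level savings)

Standard: 240641848 multiplications (622^3). Strassen: 282475249 multiplications (7^10, after padding to 1024x1024). Strassen reduces 8 recursive multiplications to 7 at each level.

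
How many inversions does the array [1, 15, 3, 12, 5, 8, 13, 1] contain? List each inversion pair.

Finding inversions in [1, 15, 3, 12, 5, 8, 13, 1]:

(1, 2): arr[1]=15 > arr[2]=3
(1, 3): arr[1]=15 > arr[3]=12
(1, 4): arr[1]=15 > arr[4]=5
(1, 5): arr[1]=15 > arr[5]=8
(1, 6): arr[1]=15 > arr[6]=13
(1, 7): arr[1]=15 > arr[7]=1
(2, 7): arr[2]=3 > arr[7]=1
(3, 4): arr[3]=12 > arr[4]=5
(3, 5): arr[3]=12 > arr[5]=8
(3, 7): arr[3]=12 > arr[7]=1
(4, 7): arr[4]=5 > arr[7]=1
(5, 7): arr[5]=8 > arr[7]=1
(6, 7): arr[6]=13 > arr[7]=1

Total inversions: 13

The array has 13 inversion(s): (1,2), (1,3), (1,4), (1,5), (1,6), (1,7), (2,7), (3,4), (3,5), (3,7), (4,7), (5,7), (6,7). Each pair (i,j) satisfies i < j and arr[i] > arr[j].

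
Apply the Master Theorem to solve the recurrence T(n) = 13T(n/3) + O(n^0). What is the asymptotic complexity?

Master Theorem for T(n) = 13T(n/3) + O(n^0):

a = 13, b = 3, c = 0
log_b(a) = log_3(13) = 2.3347

Case 1: c = 0 < log_3(13) = 2.3347
T(n) = O(n^(log_3 13))

For T(n) = 13T(n/3) + O(n^0): log_3(13) = 2.3347. This is Case 1 of the Master Theorem (c < log_b(a), work dominated by leaves), giving O(n^(log_3 13)).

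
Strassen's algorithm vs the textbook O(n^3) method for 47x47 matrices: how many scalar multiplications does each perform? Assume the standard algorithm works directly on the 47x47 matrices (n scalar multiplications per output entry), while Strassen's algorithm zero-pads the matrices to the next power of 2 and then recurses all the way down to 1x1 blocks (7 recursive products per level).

Matrix multiplication for 47x47 matrices:

Strassen's algorithm requires power-of-2 dimensions. Pad 47x47 to 64x64 (next power of 2).

Standard algorithm: 47^3 = 103823 multiplications
Strassen's algorithm: 7^(log2(64)) = 7^6 = 117649 multiplications
Difference: 103823 - 117649 = -13826 (Strassen uses MORE here due to padding overhead — for small or just-over-power-of-2 n, padding can outweigh the per-level savings)

Standard: 103823 multiplications (47^3). Strassen: 117649 multiplications (7^6, after padding to 64x64). Strassen reduces 8 recursive multiplications to 7 at each level.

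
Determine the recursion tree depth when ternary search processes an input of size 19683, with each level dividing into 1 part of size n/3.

For divide and conquer with division factor 3:

Problem sizes at each level:
Level 0: 19683
Level 1: 6561
Level 2: 2187
Level 3: 729
Level 4: 243
Level 5: 81
Level 6: 27
Level 7: 9
Level 8: 3
Level 9: 1

The root is level 0 and the size-1 base case is level 9 (the tree spans levels 0 through 9, i.e. 10 levels counting the root), so the depth is the number of divisions: log_3(19683) = 9

The recursion tree depth is log_3(19683) = 9. At each level, the problem size is divided by 3, so it takes 9 divisions to reduce to a base case of size 1. The algorithm makes 1 recursive call at each level.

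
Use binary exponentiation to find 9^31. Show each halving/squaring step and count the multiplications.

Computing 9^31 by squaring (build up from 9^1; each line after the first costs one multiplication):

9^1 = 9
9^2 = (9^1)^2 = 9^2 = 81
9^3 = 9 * 9^2 = 9 * 81 = 729
9^6 = (9^3)^2 = 729^2 = 531441
9^7 = 9 * 9^6 = 9 * 531441 = 4782969
9^14 = (9^7)^2 = 4782969^2 = 22876792454961
9^15 = 9 * 9^14 = 9 * 22876792454961 = 205891132094649
9^30 = (9^15)^2 = 205891132094649^2 = 42391158275216203514294433201
9^31 = 9 * 9^30 = 9 * 42391158275216203514294433201 = 381520424476945831628649898809

Result: 381520424476945831628649898809
Multiplications needed: 8 (8 lines after 9^1)

9^31 = 381520424476945831628649898809. Using exponentiation by squaring, this requires 8 multiplications. The key idea: if the exponent is even, square the half-power; if odd, multiply by the base once.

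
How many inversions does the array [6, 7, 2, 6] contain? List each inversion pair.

Finding inversions in [6, 7, 2, 6]:

(0, 2): arr[0]=6 > arr[2]=2
(1, 2): arr[1]=7 > arr[2]=2
(1, 3): arr[1]=7 > arr[3]=6

Total inversions: 3

The array has 3 inversion(s): (0,2), (1,2), (1,3). Each pair (i,j) satisfies i < j and arr[i] > arr[j].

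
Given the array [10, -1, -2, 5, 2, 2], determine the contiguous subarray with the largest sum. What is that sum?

Using Kadane's algorithm on [10, -1, -2, 5, 2, 2]:

Scanning through the array:
Position 1 (value -1): max_ending_here = 9, max_so_far = 10
Position 2 (value -2): max_ending_here = 7, max_so_far = 10
Position 3 (value 5): max_ending_here = 12, max_so_far = 12
Position 4 (value 2): max_ending_here = 14, max_so_far = 14
Position 5 (value 2): max_ending_here = 16, max_so_far = 16

Maximum subarray: [10, -1, -2, 5, 2, 2]
Maximum sum: 16

The maximum subarray is [10, -1, -2, 5, 2, 2] with sum 16. This subarray runs from index 0 to index 5.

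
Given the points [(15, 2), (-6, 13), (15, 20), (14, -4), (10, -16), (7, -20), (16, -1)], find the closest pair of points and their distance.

Computing all pairwise distances among 7 points:

d((15, 2), (-6, 13)) = 23.7065
d((15, 2), (15, 20)) = 18.0
d((15, 2), (14, -4)) = 6.0828
d((15, 2), (10, -16)) = 18.6815
d((15, 2), (7, -20)) = 23.4094
d((15, 2), (16, -1)) = 3.1623 <-- minimum
d((-6, 13), (15, 20)) = 22.1359
d((-6, 13), (14, -4)) = 26.2488
d((-6, 13), (10, -16)) = 33.121
d((-6, 13), (7, -20)) = 35.4683
d((-6, 13), (16, -1)) = 26.0768
d((15, 20), (14, -4)) = 24.0208
d((15, 20), (10, -16)) = 36.3456
d((15, 20), (7, -20)) = 40.7922
d((15, 20), (16, -1)) = 21.0238
d((14, -4), (10, -16)) = 12.6491
d((14, -4), (7, -20)) = 17.4642
d((14, -4), (16, -1)) = 3.6056
d((10, -16), (7, -20)) = 5.0
d((10, -16), (16, -1)) = 16.1555
d((7, -20), (16, -1)) = 21.0238

Closest pair: (15, 2) and (16, -1) with distance 3.1623

The closest pair is (15, 2) and (16, -1) with Euclidean distance 3.1623. For 7 points, brute-force pairwise comparison is shown above. For large n, the divide-and-conquer algorithm (sort by x, recurse on halves, check the dividing strip) achieves O(n log n).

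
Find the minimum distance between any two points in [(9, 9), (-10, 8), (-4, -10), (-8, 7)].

Computing all pairwise distances among 4 points:

d((9, 9), (-10, 8)) = 19.0263
d((9, 9), (-4, -10)) = 23.0217
d((9, 9), (-8, 7)) = 17.1172
d((-10, 8), (-4, -10)) = 18.9737
d((-10, 8), (-8, 7)) = 2.2361 <-- minimum
d((-4, -10), (-8, 7)) = 17.4642

Closest pair: (-10, 8) and (-8, 7) with distance 2.2361

The closest pair is (-10, 8) and (-8, 7) with Euclidean distance 2.2361. For 4 points, brute-force pairwise comparison is shown above. For large n, the divide-and-conquer algorithm (sort by x, recurse on halves, check the dividing strip) achieves O(n log n).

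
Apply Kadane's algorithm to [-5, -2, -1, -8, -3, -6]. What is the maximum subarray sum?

Using Kadane's algorithm on [-5, -2, -1, -8, -3, -6]:

Scanning through the array:
Position 1 (value -2): max_ending_here = -2, max_so_far = -2
Position 2 (value -1): max_ending_here = -1, max_so_far = -1
Position 3 (value -8): max_ending_here = -8, max_so_far = -1
Position 4 (value -3): max_ending_here = -3, max_so_far = -1
Position 5 (value -6): max_ending_here = -6, max_so_far = -1

Maximum subarray: [-1]
Maximum sum: -1

The maximum subarray is [-1] with sum -1. This subarray runs from index 2 to index 2.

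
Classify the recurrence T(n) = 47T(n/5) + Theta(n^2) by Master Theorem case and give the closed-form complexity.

Master Theorem for T(n) = 47T(n/5) + O(n^2):

a = 47, b = 5, c = 2
log_b(a) = log_5(47) = 2.3922

Case 1: c = 2 < log_5(47) = 2.3922
T(n) = O(n^(log_5 47))

For T(n) = 47T(n/5) + O(n^2): log_5(47) = 2.3922. This is Case 1 of the Master Theorem (c < log_b(a), work dominated by leaves), giving O(n^(log_5 47)).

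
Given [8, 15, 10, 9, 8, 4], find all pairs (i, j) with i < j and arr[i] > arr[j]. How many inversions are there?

Finding inversions in [8, 15, 10, 9, 8, 4]:

(0, 5): arr[0]=8 > arr[5]=4
(1, 2): arr[1]=15 > arr[2]=10
(1, 3): arr[1]=15 > arr[3]=9
(1, 4): arr[1]=15 > arr[4]=8
(1, 5): arr[1]=15 > arr[5]=4
(2, 3): arr[2]=10 > arr[3]=9
(2, 4): arr[2]=10 > arr[4]=8
(2, 5): arr[2]=10 > arr[5]=4
(3, 4): arr[3]=9 > arr[4]=8
(3, 5): arr[3]=9 > arr[5]=4
(4, 5): arr[4]=8 > arr[5]=4

Total inversions: 11

The array has 11 inversion(s): (0,5), (1,2), (1,3), (1,4), (1,5), (2,3), (2,4), (2,5), (3,4), (3,5), (4,5). Each pair (i,j) satisfies i < j and arr[i] > arr[j].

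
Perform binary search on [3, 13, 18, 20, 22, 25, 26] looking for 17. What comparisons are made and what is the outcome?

Binary search for 17 in [3, 13, 18, 20, 22, 25, 26]:

lo=0, hi=6, mid=3, arr[mid]=20 -> 20 > 17, search left half
lo=0, hi=2, mid=1, arr[mid]=13 -> 13 < 17, search right half
lo=2, hi=2, mid=2, arr[mid]=18 -> 18 > 17, search left half
lo=2 > hi=1, target 17 not found

Binary search determines that 17 is not in the array after 3 comparisons. The search space was exhausted without finding the target.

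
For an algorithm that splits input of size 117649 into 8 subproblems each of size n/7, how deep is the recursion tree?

For divide and conquer with division factor 7:

Problem sizes at each level:
Level 0: 117649
Level 1: 16807
Level 2: 2401
Level 3: 343
Level 4: 49
Level 5: 7
Level 6: 1

The root is level 0 and the size-1 base case is level 6 (the tree spans levels 0 through 6, i.e. 7 levels counting the root), so the depth is the number of divisions: log_7(117649) = 6

The recursion tree depth is log_7(117649) = 6. At each level, the problem size is divided by 7, so it takes 6 divisions to reduce to a base case of size 1. The algorithm makes 8 recursive calls at each level.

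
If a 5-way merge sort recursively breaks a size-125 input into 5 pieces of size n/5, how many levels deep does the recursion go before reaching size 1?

For divide and conquer with division factor 5:

Problem sizes at each level:
Level 0: 125
Level 1: 25
Level 2: 5
Level 3: 1

The root is level 0 and the size-1 base case is level 3 (the tree spans levels 0 through 3, i.e. 4 levels counting the root), so the depth is the number of divisions: log_5(125) = 3

The recursion tree depth is log_5(125) = 3. At each level, the problem size is divided by 5, so it takes 3 divisions to reduce to a base case of size 1. The algorithm makes 5 recursive calls at each level.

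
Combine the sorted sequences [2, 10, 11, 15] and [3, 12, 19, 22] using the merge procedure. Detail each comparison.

Merging process:

Compare 2 vs 3: take 2 from left. Merged: [2]
Compare 10 vs 3: take 3 from right. Merged: [2, 3]
Compare 10 vs 12: take 10 from left. Merged: [2, 3, 10]
Compare 11 vs 12: take 11 from left. Merged: [2, 3, 10, 11]
Compare 15 vs 12: take 12 from right. Merged: [2, 3, 10, 11, 12]
Compare 15 vs 19: take 15 from left. Merged: [2, 3, 10, 11, 12, 15]
Append remaining from right: [19, 22]. Merged: [2, 3, 10, 11, 12, 15, 19, 22]

Final merged array: [2, 3, 10, 11, 12, 15, 19, 22]
Total comparisons: 6

The merged array is [2, 3, 10, 11, 12, 15, 19, 22], requiring 6 comparisons. The merge step runs in O(n) time where n is the total number of elements.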